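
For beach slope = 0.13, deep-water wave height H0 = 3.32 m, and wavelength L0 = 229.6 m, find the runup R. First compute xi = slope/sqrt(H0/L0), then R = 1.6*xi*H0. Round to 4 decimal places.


xi = slope / sqrt(H0/L0)
H0/L0 = 3.32/229.6 = 0.014460
sqrt(0.014460) = 0.120249
xi = 0.13 / 0.120249 = 1.081086
R = 1.6 * xi * H0 = 1.6 * 1.081086 * 3.32
R = 5.7427 m

5.7427


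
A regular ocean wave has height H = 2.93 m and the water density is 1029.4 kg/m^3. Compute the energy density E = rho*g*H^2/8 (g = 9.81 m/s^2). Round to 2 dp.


E = (1/8) * rho * g * H^2
E = (1/8) * 1029.4 * 9.81 * 2.93^2
E = 0.125 * 1029.4 * 9.81 * 8.5849
E = 10836.73 J/m^2

10836.73


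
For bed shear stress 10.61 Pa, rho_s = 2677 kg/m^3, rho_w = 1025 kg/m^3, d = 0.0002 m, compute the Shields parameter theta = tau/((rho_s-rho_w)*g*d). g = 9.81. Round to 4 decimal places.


theta = tau / ((rho_s - rho_w) * g * d)
rho_s - rho_w = 2677 - 1025 = 1652
Denominator = 1652 * 9.81 * 0.0002 = 3.241224
theta = 10.61 / 3.241224
theta = 3.2735

3.2735


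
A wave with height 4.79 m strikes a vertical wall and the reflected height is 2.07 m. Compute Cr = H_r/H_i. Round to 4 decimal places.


Cr = H_r / H_i
Cr = 2.07 / 4.79
Cr = 0.4322

0.4322


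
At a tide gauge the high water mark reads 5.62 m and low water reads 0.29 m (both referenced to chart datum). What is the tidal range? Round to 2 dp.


Tidal range = High water - Low water
Tidal range = 5.62 - (0.29)
Tidal range = 5.33 m

5.33


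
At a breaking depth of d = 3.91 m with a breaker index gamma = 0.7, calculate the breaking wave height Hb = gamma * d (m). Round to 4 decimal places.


Hb = gamma * d
Hb = 0.7 * 3.91
Hb = 2.7370 m

2.7370


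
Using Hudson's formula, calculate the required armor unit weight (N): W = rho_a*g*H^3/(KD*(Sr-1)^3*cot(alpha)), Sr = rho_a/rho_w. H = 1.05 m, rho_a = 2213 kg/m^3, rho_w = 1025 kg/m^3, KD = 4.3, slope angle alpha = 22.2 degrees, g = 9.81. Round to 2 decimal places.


Sr = rho_a / rho_w = 2213 / 1025 = 2.159024
(Sr - 1) = 1.159024
(Sr - 1)^3 = 1.556961
cot(22.2) = 1 / tan(22.2) = 1 / 0.408092 = 2.450425
Numerator = 2213 * 9.81 * 1.05^3 = 25131.4947
Denominator = 4.3 * 1.556961 * 2.450425 = 16.405430
W = 25131.4947 / 16.405430
W = 1531.90 N

1531.90


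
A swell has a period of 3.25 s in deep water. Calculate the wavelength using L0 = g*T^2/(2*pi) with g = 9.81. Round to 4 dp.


L0 = g * T^2 / (2 * pi)
L0 = 9.81 * 3.25^2 / (2 * pi)
L0 = 9.81 * 10.5625 / 6.28319
L0 = 103.6181 / 6.28319
L0 = 16.4913 m

16.4913


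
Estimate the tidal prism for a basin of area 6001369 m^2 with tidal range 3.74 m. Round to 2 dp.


Tidal prism = Area * Tidal range
P = 6001369 * 3.74
P = 22445120.06 m^3

22445120.06


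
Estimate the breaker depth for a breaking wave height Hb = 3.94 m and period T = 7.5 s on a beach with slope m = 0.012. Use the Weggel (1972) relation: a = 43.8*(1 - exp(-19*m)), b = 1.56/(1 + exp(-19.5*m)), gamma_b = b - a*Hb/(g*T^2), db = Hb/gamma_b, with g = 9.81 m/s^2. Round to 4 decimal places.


a = 43.8 * (1 - exp(-19 * m))
exp(-19 * 0.012) = exp(-0.2280) = 0.796124
a = 43.8 * (1 - 0.796124) = 8.929757
b = 1.56 / (1 + exp(-19.5 * m))
exp(-19.5 * 0.012) = exp(-0.2340) = 0.791362
b = 1.56 / (1 + 0.791362) = 0.870846
Hb / (g * T^2) = 3.94 / (9.81 * 7.5^2) = 3.94 / 551.8125 = 0.00714011
gamma_b = b - a * Hb/(g*T^2) = 0.870846 - 8.929757 * 0.00714011 = 0.807086
db = Hb / gamma_b = 3.94 / 0.807086
db = 4.8818 m

4.8818


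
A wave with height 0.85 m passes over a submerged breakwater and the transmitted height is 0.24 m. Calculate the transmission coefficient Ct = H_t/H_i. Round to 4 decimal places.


Ct = H_t / H_i
Ct = 0.24 / 0.85
Ct = 0.2824

0.2824


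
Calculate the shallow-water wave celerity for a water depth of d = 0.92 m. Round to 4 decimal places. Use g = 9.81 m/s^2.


Using the shallow-water approximation:
C = sqrt(g * d) = sqrt(9.81 * 0.92)
C = sqrt(9.0252)
C = 3.0042 m/s

3.0042


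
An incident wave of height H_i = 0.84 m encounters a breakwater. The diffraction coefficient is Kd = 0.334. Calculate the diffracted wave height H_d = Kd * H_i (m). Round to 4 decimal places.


H_d = Kd * H_i
H_d = 0.334 * 0.84
H_d = 0.2806 m

0.2806


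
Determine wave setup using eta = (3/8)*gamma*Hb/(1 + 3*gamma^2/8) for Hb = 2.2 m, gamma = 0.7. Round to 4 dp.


eta = (3/8) * gamma * Hb / (1 + 3*gamma^2/8)
Numerator = (3/8) * 0.7 * 2.2 = 0.577500
Denominator = 1 + 3*0.7^2/8 = 1 + 0.183750 = 1.183750
eta = 0.577500 / 1.183750
eta = 0.4879 m

0.4879


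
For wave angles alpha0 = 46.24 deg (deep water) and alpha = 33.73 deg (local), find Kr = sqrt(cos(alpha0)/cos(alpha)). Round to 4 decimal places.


Kr = sqrt(cos(alpha0) / cos(alpha))
cos(46.24) = 0.691639
cos(33.73) = 0.831663
Kr = sqrt(0.691639 / 0.831663)
Kr = sqrt(0.831633)
Kr = 0.9119

0.9119


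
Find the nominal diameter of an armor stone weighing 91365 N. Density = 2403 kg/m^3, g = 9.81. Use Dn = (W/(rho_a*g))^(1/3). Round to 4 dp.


V = W / (rho_a * g)
V = 91365 / (2403 * 9.81)
V = 91365 / 23573.43
V = 3.875762 m^3
Dn = V^(1/3) = 3.875762^(1/3)
Dn = 1.5708 m

1.5708


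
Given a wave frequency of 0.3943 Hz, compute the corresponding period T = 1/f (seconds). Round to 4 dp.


T = 1 / f
T = 1 / 0.3943
T = 2.5361 s

2.5361


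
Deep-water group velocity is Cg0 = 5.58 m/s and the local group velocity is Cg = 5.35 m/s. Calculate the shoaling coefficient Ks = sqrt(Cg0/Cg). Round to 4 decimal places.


Ks = sqrt(Cg0 / Cg)
Ks = sqrt(5.58 / 5.35)
Ks = sqrt(1.0430)
Ks = 1.0213

1.0213


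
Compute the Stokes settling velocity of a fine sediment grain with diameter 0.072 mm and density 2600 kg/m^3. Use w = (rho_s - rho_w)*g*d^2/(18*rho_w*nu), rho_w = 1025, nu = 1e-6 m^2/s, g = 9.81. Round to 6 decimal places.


w = (rho_s - rho_w) * g * d^2 / (18 * rho_w * nu)
d = 0.072 mm = 0.000072 m
rho_s - rho_w = 2600 - 1025 = 1575
Numerator = 1575 * 9.81 * (0.000072)^2 = 0.000080096688
Denominator = 18 * 1025 * 1e-6 = 0.018450
w = 0.004341 m/s

0.004341


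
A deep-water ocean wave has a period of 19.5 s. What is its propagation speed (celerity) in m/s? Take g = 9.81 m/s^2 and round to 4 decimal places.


We use the deep-water celerity formula:
C = g * T / (2 * pi)
C = 9.81 * 19.5 / (2 * 3.14159...)
C = 191.295000 / 6.283185
C = 30.4455 m/s

30.4455


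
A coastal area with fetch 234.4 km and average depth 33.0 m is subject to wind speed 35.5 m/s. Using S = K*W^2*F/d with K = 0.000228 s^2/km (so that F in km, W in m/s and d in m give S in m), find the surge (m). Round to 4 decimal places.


S = K * W^2 * F / d
W^2 = 35.5^2 = 1260.25
S = 0.000228 * 1260.25 * 234.4 / 33.0
Numerator = 0.000228 * 1260.25 * 234.4 = 67.351793
S = 67.351793 / 33.0 = 2.0410 m

2.0410


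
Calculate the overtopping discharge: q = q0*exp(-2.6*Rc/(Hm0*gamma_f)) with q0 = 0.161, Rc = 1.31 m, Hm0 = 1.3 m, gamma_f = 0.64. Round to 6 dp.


q = q0 * exp(-2.6 * Rc / (Hm0 * gamma_f))
Exponent = -2.6 * 1.31 / (1.3 * 0.64)
= -2.6 * 1.31 / 0.8320
= -4.093750
exp(-4.093750) = 0.016677
q = 0.161 * 0.016677
q = 0.002685 m^3/s/m

0.002685


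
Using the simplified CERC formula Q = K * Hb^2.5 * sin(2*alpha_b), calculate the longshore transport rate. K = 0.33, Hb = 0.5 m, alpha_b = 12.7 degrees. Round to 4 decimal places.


Q = K * Hb^2.5 * sin(2 * alpha_b)
Hb^2.5 = 0.5^2.5 = 0.176777
sin(2 * 12.7) = sin(25.4) = 0.428935
Q = 0.33 * 0.176777 * 0.428935
Q = 0.0250 m^3/s

0.0250


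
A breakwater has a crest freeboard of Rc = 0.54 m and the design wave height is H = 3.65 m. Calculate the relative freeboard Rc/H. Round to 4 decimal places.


Relative freeboard = Rc / H
= 0.54 / 3.65
= 0.1479

0.1479


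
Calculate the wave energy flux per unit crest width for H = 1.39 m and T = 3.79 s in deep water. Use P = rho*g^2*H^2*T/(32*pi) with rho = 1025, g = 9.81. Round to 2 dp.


P = rho * g^2 * H^2 * T / (32 * pi)
P = 1025 * 9.81^2 * 1.39^2 * 3.79 / (32 * pi)
P = 1025 * 96.2361 * 1.9321 * 3.79 / 100.53096
P = 7185.07 W/m

7185.07


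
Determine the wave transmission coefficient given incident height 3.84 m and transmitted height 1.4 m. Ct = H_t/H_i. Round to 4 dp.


Ct = H_t / H_i
Ct = 1.4 / 3.84
Ct = 0.3646

0.3646


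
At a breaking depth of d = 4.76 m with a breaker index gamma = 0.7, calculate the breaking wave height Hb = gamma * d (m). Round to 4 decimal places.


Hb = gamma * d
Hb = 0.7 * 4.76
Hb = 3.3320 m

3.3320


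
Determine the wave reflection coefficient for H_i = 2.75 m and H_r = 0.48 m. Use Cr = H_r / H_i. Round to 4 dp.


Cr = H_r / H_i
Cr = 0.48 / 2.75
Cr = 0.1745

0.1745


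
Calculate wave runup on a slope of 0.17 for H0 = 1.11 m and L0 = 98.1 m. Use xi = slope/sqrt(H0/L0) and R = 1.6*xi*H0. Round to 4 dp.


xi = slope / sqrt(H0/L0)
H0/L0 = 1.11/98.1 = 0.011315
sqrt(0.011315) = 0.106372
xi = 0.17 / 0.106372 = 1.598166
R = 1.6 * xi * H0 = 1.6 * 1.598166 * 1.11
R = 2.8383 m

2.8383


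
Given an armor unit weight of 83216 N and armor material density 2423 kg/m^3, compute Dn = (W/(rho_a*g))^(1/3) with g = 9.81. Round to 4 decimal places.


V = W / (rho_a * g)
V = 83216 / (2423 * 9.81)
V = 83216 / 23769.63
V = 3.500938 m^3
Dn = V^(1/3) = 3.500938^(1/3)
Dn = 1.5184 m

1.5184


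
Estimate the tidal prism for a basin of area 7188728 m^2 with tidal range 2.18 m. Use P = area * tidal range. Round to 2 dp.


Tidal prism = Area * Tidal range
P = 7188728 * 2.18
P = 15671427.04 m^3

15671427.04


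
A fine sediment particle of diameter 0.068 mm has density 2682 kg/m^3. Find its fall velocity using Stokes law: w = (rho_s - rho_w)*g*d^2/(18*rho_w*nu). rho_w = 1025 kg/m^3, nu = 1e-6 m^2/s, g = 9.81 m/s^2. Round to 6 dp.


w = (rho_s - rho_w) * g * d^2 / (18 * rho_w * nu)
d = 0.068 mm = 0.000068 m
rho_s - rho_w = 2682 - 1025 = 1657
Numerator = 1657 * 9.81 * (0.000068)^2 = 0.000075163906
Denominator = 18 * 1025 * 1e-6 = 0.018450
w = 0.004074 m/s

0.004074


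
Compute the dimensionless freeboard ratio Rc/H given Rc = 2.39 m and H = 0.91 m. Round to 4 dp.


Relative freeboard = Rc / H
= 2.39 / 0.91
= 2.6264

2.6264


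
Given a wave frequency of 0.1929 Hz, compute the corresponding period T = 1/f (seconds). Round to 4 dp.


T = 1 / f
T = 1 / 0.1929
T = 5.1840 s

5.1840


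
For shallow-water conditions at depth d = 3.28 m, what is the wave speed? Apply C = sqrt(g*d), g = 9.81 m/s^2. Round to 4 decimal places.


Using the shallow-water approximation:
C = sqrt(g * d) = sqrt(9.81 * 3.28)
C = sqrt(32.1768)
C = 5.6725 m/s

5.6725


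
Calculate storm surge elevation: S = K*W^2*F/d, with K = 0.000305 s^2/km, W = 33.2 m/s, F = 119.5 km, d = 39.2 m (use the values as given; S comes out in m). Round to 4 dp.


S = K * W^2 * F / d
W^2 = 33.2^2 = 1102.24
S = 0.000305 * 1102.24 * 119.5 / 39.2
Numerator = 0.000305 * 1102.24 * 119.5 = 40.173892
S = 40.173892 / 39.2 = 1.0248 m

1.0248


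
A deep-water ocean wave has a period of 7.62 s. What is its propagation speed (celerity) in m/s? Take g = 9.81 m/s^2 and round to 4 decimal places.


We use the deep-water celerity formula:
C = g * T / (2 * pi)
C = 9.81 * 7.62 / (2 * 3.14159...)
C = 74.752200 / 6.283185
C = 11.8972 m/s

11.8972


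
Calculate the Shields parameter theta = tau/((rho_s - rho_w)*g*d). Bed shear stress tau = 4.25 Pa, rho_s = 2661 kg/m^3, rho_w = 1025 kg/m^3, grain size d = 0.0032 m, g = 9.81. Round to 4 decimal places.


theta = tau / ((rho_s - rho_w) * g * d)
rho_s - rho_w = 2661 - 1025 = 1636
Denominator = 1636 * 9.81 * 0.0032 = 51.357312
theta = 4.25 / 51.357312
theta = 0.0828

0.0828


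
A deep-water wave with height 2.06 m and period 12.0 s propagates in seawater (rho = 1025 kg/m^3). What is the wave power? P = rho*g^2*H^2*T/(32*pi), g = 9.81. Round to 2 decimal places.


P = rho * g^2 * H^2 * T / (32 * pi)
P = 1025 * 9.81^2 * 2.06^2 * 12.0 / (32 * pi)
P = 1025 * 96.2361 * 4.2436 * 12.0 / 100.53096
P = 49966.36 W/m

49966.36


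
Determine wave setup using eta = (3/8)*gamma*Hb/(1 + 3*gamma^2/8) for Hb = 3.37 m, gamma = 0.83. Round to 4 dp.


eta = (3/8) * gamma * Hb / (1 + 3*gamma^2/8)
Numerator = (3/8) * 0.83 * 3.37 = 1.048912
Denominator = 1 + 3*0.83^2/8 = 1 + 0.258338 = 1.258338
eta = 1.048912 / 1.258338
eta = 0.8336 m

0.8336


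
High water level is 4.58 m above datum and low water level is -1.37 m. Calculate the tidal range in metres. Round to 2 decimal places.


Tidal range = High water - Low water
Tidal range = 4.58 - (-1.37)
Tidal range = 5.95 m

5.95


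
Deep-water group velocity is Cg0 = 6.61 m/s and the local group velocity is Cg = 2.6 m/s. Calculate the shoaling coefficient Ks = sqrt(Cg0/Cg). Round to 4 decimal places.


Ks = sqrt(Cg0 / Cg)
Ks = sqrt(6.61 / 2.6)
Ks = sqrt(2.5423)
Ks = 1.5945

1.5945


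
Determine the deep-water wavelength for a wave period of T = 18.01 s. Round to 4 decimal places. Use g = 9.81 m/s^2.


L0 = g * T^2 / (2 * pi)
L0 = 9.81 * 18.01^2 / (2 * pi)
L0 = 9.81 * 324.3601 / 6.28319
L0 = 3181.9726 / 6.28319
L0 = 506.4267 m

506.4267


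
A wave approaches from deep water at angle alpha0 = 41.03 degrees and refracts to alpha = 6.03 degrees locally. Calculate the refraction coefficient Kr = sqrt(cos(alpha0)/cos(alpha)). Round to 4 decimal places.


Kr = sqrt(cos(alpha0) / cos(alpha))
cos(41.03) = 0.754366
cos(6.03) = 0.994467
Kr = sqrt(0.754366 / 0.994467)
Kr = sqrt(0.758563)
Kr = 0.8710

0.8710


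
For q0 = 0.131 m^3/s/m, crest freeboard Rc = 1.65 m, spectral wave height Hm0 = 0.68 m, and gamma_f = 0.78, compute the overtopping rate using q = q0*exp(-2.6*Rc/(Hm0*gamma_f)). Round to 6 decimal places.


q = q0 * exp(-2.6 * Rc / (Hm0 * gamma_f))
Exponent = -2.6 * 1.65 / (0.68 * 0.78)
= -2.6 * 1.65 / 0.5304
= -8.088235
exp(-8.088235) = 0.000307
q = 0.131 * 0.000307
q = 0.000040 m^3/s/m

0.000040


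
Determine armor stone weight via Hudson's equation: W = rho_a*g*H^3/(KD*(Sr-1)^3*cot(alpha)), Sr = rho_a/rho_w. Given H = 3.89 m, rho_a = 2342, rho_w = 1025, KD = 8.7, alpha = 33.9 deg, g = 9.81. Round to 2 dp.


Sr = rho_a / rho_w = 2342 / 1025 = 2.284878
(Sr - 1) = 1.284878
(Sr - 1)^3 = 2.121220
cot(33.9) = 1 / tan(33.9) = 1 / 0.671972 = 1.488157
Numerator = 2342 * 9.81 * 3.89^3 = 1352398.5676
Denominator = 8.7 * 2.121220 * 1.488157 = 27.463364
W = 1352398.5676 / 27.463364
W = 49243.73 N

49243.73


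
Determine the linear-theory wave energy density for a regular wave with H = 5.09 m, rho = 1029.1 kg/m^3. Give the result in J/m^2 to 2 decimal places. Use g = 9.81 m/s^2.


E = (1/8) * rho * g * H^2
E = (1/8) * 1029.1 * 9.81 * 5.09^2
E = 0.125 * 1029.1 * 9.81 * 25.9081
E = 32694.31 J/m^2

32694.31


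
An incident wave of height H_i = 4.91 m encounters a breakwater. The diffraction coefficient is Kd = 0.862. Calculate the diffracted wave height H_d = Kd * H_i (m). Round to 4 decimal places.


H_d = Kd * H_i
H_d = 0.862 * 4.91
H_d = 4.2324 m

4.2324


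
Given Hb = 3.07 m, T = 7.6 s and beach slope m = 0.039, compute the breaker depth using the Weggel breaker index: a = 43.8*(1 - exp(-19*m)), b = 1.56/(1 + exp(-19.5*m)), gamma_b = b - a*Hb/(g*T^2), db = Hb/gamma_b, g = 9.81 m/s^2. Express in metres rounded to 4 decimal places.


a = 43.8 * (1 - exp(-19 * m))
exp(-19 * 0.039) = exp(-0.7410) = 0.476637
a = 43.8 * (1 - 0.476637) = 22.923298
b = 1.56 / (1 + exp(-19.5 * m))
exp(-19.5 * 0.039) = exp(-0.7605) = 0.467433
b = 1.56 / (1 + 0.467433) = 1.063081
Hb / (g * T^2) = 3.07 / (9.81 * 7.6^2) = 3.07 / 566.6256 = 0.00541804
gamma_b = b - a * Hb/(g*T^2) = 1.063081 - 22.923298 * 0.00541804 = 0.938882
db = Hb / gamma_b = 3.07 / 0.938882
db = 3.2698 m

3.2698


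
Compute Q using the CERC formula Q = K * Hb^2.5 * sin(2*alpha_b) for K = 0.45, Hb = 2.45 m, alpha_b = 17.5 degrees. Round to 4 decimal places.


Q = K * Hb^2.5 * sin(2 * alpha_b)
Hb^2.5 = 2.45^2.5 = 9.395399
sin(2 * 17.5) = sin(35.0) = 0.573576
Q = 0.45 * 9.395399 * 0.573576
Q = 2.4250 m^3/s

2.4250


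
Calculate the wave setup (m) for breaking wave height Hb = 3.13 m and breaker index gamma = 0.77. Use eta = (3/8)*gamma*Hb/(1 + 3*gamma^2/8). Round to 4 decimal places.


eta = (3/8) * gamma * Hb / (1 + 3*gamma^2/8)
Numerator = (3/8) * 0.77 * 3.13 = 0.903787
Denominator = 1 + 3*0.77^2/8 = 1 + 0.222338 = 1.222338
eta = 0.903787 / 1.222338
eta = 0.7394 m

0.7394


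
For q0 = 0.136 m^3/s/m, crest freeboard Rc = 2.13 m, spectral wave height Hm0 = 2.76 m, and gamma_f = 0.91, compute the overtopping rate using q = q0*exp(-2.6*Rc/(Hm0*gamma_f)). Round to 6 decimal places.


q = q0 * exp(-2.6 * Rc / (Hm0 * gamma_f))
Exponent = -2.6 * 2.13 / (2.76 * 0.91)
= -2.6 * 2.13 / 2.5116
= -2.204969
exp(-2.204969) = 0.110254
q = 0.136 * 0.110254
q = 0.014995 m^3/s/m

0.014995


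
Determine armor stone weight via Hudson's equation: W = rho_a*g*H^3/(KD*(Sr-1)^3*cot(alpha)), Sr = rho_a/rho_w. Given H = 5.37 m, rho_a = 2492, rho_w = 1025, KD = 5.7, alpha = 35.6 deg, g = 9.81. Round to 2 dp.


Sr = rho_a / rho_w = 2492 / 1025 = 2.431220
(Sr - 1) = 1.431220
(Sr - 1)^3 = 2.931695
cot(35.6) = 1 / tan(35.6) = 1 / 0.715930 = 1.396785
Numerator = 2492 * 9.81 * 5.37^3 = 3785645.1484
Denominator = 5.7 * 2.931695 * 1.396785 = 23.341203
W = 3785645.1484 / 23.341203
W = 162187.24 N

162187.24


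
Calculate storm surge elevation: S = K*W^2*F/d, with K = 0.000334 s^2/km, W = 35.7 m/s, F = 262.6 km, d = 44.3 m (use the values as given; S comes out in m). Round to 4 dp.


S = K * W^2 * F / d
W^2 = 35.7^2 = 1274.49
S = 0.000334 * 1274.49 * 262.6 / 44.3
Numerator = 0.000334 * 1274.49 * 262.6 = 111.783479
S = 111.783479 / 44.3 = 2.5233 m

2.5233


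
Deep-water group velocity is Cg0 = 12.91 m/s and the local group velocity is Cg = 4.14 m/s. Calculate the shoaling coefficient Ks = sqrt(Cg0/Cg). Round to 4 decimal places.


Ks = sqrt(Cg0 / Cg)
Ks = sqrt(12.91 / 4.14)
Ks = sqrt(3.1184)
Ks = 1.7659

1.7659


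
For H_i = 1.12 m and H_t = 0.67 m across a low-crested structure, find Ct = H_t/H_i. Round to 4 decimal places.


Ct = H_t / H_i
Ct = 0.67 / 1.12
Ct = 0.5982

0.5982


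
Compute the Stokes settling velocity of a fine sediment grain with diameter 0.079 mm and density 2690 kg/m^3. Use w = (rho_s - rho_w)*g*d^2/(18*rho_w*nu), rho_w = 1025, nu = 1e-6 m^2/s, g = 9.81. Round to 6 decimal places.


w = (rho_s - rho_w) * g * d^2 / (18 * rho_w * nu)
d = 0.079 mm = 0.000079 m
rho_s - rho_w = 2690 - 1025 = 1665
Numerator = 1665 * 9.81 * (0.000079)^2 = 0.000101938310
Denominator = 18 * 1025 * 1e-6 = 0.018450
w = 0.005525 m/s

0.005525


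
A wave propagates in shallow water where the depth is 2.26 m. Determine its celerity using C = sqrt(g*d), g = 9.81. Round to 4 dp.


Using the shallow-water approximation:
C = sqrt(g * d) = sqrt(9.81 * 2.26)
C = sqrt(22.1706)
C = 4.7086 m/s

4.7086


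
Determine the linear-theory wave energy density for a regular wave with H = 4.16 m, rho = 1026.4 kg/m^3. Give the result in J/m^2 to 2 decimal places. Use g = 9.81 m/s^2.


E = (1/8) * rho * g * H^2
E = (1/8) * 1026.4 * 9.81 * 4.16^2
E = 0.125 * 1026.4 * 9.81 * 17.3056
E = 21781.23 J/m^2

21781.23


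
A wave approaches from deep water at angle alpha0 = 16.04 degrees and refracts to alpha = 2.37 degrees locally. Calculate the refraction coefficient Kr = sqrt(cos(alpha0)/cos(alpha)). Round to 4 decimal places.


Kr = sqrt(cos(alpha0) / cos(alpha))
cos(16.04) = 0.961069
cos(2.37) = 0.999145
Kr = sqrt(0.961069 / 0.999145)
Kr = sqrt(0.961892)
Kr = 0.9808

0.9808


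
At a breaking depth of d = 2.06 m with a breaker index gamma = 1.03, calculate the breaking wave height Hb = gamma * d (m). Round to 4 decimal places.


Hb = gamma * d
Hb = 1.03 * 2.06
Hb = 2.1218 m

2.1218


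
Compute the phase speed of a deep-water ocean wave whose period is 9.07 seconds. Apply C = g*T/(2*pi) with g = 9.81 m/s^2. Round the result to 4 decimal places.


We use the deep-water celerity formula:
C = g * T / (2 * pi)
C = 9.81 * 9.07 / (2 * 3.14159...)
C = 88.976700 / 6.283185
C = 14.1611 m/s

14.1611


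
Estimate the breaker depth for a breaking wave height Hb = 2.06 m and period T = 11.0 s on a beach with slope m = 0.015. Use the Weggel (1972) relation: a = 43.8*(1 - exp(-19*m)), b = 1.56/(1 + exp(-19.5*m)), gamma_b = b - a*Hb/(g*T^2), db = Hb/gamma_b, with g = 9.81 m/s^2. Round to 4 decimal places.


a = 43.8 * (1 - exp(-19 * m))
exp(-19 * 0.015) = exp(-0.2850) = 0.752014
a = 43.8 * (1 - 0.752014) = 10.861776
b = 1.56 / (1 + exp(-19.5 * m))
exp(-19.5 * 0.015) = exp(-0.2925) = 0.746395
b = 1.56 / (1 + 0.746395) = 0.893269
Hb / (g * T^2) = 2.06 / (9.81 * 11.0^2) = 2.06 / 1187.0100 = 0.00173545
gamma_b = b - a * Hb/(g*T^2) = 0.893269 - 10.861776 * 0.00173545 = 0.874418
db = Hb / gamma_b = 2.06 / 0.874418
db = 2.3559 m

2.3559


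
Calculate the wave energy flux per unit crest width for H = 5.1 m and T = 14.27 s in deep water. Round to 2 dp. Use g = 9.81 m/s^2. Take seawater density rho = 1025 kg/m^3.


P = rho * g^2 * H^2 * T / (32 * pi)
P = 1025 * 9.81^2 * 5.1^2 * 14.27 / (32 * pi)
P = 1025 * 96.2361 * 26.0100 * 14.27 / 100.53096
P = 364188.61 W/m

364188.61


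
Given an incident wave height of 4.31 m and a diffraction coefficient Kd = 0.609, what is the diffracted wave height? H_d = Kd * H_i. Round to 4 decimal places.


H_d = Kd * H_i
H_d = 0.609 * 4.31
H_d = 2.6248 m

2.6248


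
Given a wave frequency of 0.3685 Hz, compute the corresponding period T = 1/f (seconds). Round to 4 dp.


T = 1 / f
T = 1 / 0.3685
T = 2.7137 s

2.7137


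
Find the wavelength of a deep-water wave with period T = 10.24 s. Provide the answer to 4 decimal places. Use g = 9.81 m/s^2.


L0 = g * T^2 / (2 * pi)
L0 = 9.81 * 10.24^2 / (2 * pi)
L0 = 9.81 * 104.8576 / 6.28319
L0 = 1028.6531 / 6.28319
L0 = 163.7152 m

163.7152


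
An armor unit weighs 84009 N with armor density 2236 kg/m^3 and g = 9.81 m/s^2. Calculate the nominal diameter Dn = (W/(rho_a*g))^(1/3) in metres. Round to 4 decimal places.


V = W / (rho_a * g)
V = 84009 / (2236 * 9.81)
V = 84009 / 21935.16
V = 3.829879 m^3
Dn = V^(1/3) = 3.829879^(1/3)
Dn = 1.5646 m

1.5646


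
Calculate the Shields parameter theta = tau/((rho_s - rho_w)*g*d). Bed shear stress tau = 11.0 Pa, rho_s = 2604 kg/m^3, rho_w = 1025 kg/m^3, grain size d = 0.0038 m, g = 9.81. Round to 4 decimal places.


theta = tau / ((rho_s - rho_w) * g * d)
rho_s - rho_w = 2604 - 1025 = 1579
Denominator = 1579 * 9.81 * 0.0038 = 58.861962
theta = 11.0 / 58.861962
theta = 0.1869

0.1869


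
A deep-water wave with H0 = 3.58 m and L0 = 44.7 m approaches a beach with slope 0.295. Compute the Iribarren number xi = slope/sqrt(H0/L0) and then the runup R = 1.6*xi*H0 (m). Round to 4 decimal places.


xi = slope / sqrt(H0/L0)
H0/L0 = 3.58/44.7 = 0.080089
sqrt(0.080089) = 0.283001
xi = 0.295 / 0.283001 = 1.042400
R = 1.6 * xi * H0 = 1.6 * 1.042400 * 3.58
R = 5.9709 m

5.9709


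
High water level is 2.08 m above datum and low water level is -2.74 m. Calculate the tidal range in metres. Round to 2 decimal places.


Tidal range = High water - Low water
Tidal range = 2.08 - (-2.74)
Tidal range = 4.82 m

4.82


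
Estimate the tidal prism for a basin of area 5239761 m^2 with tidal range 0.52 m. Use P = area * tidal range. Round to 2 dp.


Tidal prism = Area * Tidal range
P = 5239761 * 0.52
P = 2724675.72 m^3

2724675.72


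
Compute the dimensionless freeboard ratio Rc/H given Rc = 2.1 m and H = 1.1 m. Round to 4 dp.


Relative freeboard = Rc / H
= 2.1 / 1.1
= 1.9091

1.9091


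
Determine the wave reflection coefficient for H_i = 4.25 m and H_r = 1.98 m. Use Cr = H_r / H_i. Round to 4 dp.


Cr = H_r / H_i
Cr = 1.98 / 4.25
Cr = 0.4659

0.4659


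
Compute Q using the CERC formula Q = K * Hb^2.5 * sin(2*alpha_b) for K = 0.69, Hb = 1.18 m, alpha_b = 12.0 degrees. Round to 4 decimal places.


Q = K * Hb^2.5 * sin(2 * alpha_b)
Hb^2.5 = 1.18^2.5 = 1.512534
sin(2 * 12.0) = sin(24.0) = 0.406737
Q = 0.69 * 1.512534 * 0.406737
Q = 0.4245 m^3/s

0.4245


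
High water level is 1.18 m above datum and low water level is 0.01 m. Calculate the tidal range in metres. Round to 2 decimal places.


Tidal range = High water - Low water
Tidal range = 1.18 - (0.01)
Tidal range = 1.17 m

1.17


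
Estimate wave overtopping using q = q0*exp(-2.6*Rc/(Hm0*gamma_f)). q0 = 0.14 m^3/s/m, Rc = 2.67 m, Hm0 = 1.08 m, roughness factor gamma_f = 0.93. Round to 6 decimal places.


q = q0 * exp(-2.6 * Rc / (Hm0 * gamma_f))
Exponent = -2.6 * 2.67 / (1.08 * 0.93)
= -2.6 * 2.67 / 1.0044
= -6.911589
exp(-6.911589) = 0.000996
q = 0.14 * 0.000996
q = 0.000139 m^3/s/m

0.000139


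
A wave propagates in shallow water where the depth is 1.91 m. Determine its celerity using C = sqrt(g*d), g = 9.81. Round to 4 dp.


Using the shallow-water approximation:
C = sqrt(g * d) = sqrt(9.81 * 1.91)
C = sqrt(18.7371)
C = 4.3286 m/s

4.3286


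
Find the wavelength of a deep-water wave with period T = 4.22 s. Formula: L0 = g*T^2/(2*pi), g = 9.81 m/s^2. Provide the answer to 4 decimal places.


L0 = g * T^2 / (2 * pi)
L0 = 9.81 * 4.22^2 / (2 * pi)
L0 = 9.81 * 17.8084 / 6.28319
L0 = 174.7004 / 6.28319
L0 = 27.8044 m

27.8044


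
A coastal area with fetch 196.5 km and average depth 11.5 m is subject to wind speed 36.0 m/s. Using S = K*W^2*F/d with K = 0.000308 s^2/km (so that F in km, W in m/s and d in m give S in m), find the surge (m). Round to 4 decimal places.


S = K * W^2 * F / d
W^2 = 36.0^2 = 1296.00
S = 0.000308 * 1296.00 * 196.5 / 11.5
Numerator = 0.000308 * 1296.00 * 196.5 = 78.436512
S = 78.436512 / 11.5 = 6.8206 m

6.8206


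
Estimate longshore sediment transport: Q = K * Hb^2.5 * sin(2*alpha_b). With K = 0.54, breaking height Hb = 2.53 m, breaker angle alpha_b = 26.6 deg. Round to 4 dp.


Q = K * Hb^2.5 * sin(2 * alpha_b)
Hb^2.5 = 2.53^2.5 = 10.181255
sin(2 * 26.6) = sin(53.2) = 0.800731
Q = 0.54 * 10.181255 * 0.800731
Q = 4.4023 m^3/s

4.4023


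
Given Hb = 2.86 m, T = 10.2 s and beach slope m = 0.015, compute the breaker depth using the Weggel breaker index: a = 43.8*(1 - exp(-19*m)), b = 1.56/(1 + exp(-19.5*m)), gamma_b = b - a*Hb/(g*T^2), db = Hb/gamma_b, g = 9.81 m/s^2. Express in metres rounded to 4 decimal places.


a = 43.8 * (1 - exp(-19 * m))
exp(-19 * 0.015) = exp(-0.2850) = 0.752014
a = 43.8 * (1 - 0.752014) = 10.861776
b = 1.56 / (1 + exp(-19.5 * m))
exp(-19.5 * 0.015) = exp(-0.2925) = 0.746395
b = 1.56 / (1 + 0.746395) = 0.893269
Hb / (g * T^2) = 2.86 / (9.81 * 10.2^2) = 2.86 / 1020.6324 = 0.00280218
gamma_b = b - a * Hb/(g*T^2) = 0.893269 - 10.861776 * 0.00280218 = 0.862832
db = Hb / gamma_b = 2.86 / 0.862832
db = 3.3147 m

3.3147


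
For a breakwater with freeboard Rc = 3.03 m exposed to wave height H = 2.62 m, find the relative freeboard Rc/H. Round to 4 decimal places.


Relative freeboard = Rc / H
= 3.03 / 2.62
= 1.1565

1.1565


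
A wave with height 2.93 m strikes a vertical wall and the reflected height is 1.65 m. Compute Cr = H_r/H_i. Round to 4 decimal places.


Cr = H_r / H_i
Cr = 1.65 / 2.93
Cr = 0.5631

0.5631


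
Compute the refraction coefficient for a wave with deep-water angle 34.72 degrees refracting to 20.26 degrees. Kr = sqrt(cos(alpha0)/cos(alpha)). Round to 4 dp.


Kr = sqrt(cos(alpha0) / cos(alpha))
cos(34.72) = 0.821945
cos(20.26) = 0.938131
Kr = sqrt(0.821945 / 0.938131)
Kr = sqrt(0.876152)
Kr = 0.9360

0.9360


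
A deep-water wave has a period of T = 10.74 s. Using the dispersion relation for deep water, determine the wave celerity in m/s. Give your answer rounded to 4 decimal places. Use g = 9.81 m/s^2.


We use the deep-water celerity formula:
C = g * T / (2 * pi)
C = 9.81 * 10.74 / (2 * 3.14159...)
C = 105.359400 / 6.283185
C = 16.7685 m/s

16.7685


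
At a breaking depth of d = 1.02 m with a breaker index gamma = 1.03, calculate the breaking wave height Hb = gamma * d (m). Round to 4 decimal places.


Hb = gamma * d
Hb = 1.03 * 1.02
Hb = 1.0506 m

1.0506


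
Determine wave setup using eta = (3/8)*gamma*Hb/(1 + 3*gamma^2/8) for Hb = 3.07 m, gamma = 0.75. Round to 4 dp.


eta = (3/8) * gamma * Hb / (1 + 3*gamma^2/8)
Numerator = (3/8) * 0.75 * 3.07 = 0.863437
Denominator = 1 + 3*0.75^2/8 = 1 + 0.210938 = 1.210938
eta = 0.863437 / 1.210938
eta = 0.7130 m

0.7130


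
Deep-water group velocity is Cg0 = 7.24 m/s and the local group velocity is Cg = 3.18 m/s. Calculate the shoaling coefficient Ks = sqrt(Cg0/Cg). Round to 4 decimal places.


Ks = sqrt(Cg0 / Cg)
Ks = sqrt(7.24 / 3.18)
Ks = sqrt(2.2767)
Ks = 1.5089

1.5089


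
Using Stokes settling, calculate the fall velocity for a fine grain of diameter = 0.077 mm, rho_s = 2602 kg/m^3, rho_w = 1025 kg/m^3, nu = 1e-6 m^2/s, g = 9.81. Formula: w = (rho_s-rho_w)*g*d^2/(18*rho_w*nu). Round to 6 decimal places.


w = (rho_s - rho_w) * g * d^2 / (18 * rho_w * nu)
d = 0.077 mm = 0.000077 m
rho_s - rho_w = 2602 - 1025 = 1577
Numerator = 1577 * 9.81 * (0.000077)^2 = 0.000091723824
Denominator = 18 * 1025 * 1e-6 = 0.018450
w = 0.004971 m/s

0.004971


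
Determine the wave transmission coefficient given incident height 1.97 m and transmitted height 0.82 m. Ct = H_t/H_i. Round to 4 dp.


Ct = H_t / H_i
Ct = 0.82 / 1.97
Ct = 0.4162

0.4162


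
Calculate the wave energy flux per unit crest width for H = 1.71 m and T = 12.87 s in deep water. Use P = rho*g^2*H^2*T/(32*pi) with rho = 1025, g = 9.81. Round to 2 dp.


P = rho * g^2 * H^2 * T / (32 * pi)
P = 1025 * 9.81^2 * 1.71^2 * 12.87 / (32 * pi)
P = 1025 * 96.2361 * 2.9241 * 12.87 / 100.53096
P = 36926.05 W/m

36926.05


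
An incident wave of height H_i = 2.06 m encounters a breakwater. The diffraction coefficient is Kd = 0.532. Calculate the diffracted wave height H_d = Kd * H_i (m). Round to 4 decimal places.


H_d = Kd * H_i
H_d = 0.532 * 2.06
H_d = 1.0959 m

1.0959


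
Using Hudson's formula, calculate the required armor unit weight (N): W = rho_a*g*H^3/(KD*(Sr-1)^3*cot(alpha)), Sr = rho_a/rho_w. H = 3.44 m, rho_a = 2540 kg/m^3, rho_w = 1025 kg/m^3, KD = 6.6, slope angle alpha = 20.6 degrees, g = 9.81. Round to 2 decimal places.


Sr = rho_a / rho_w = 2540 / 1025 = 2.478049
(Sr - 1) = 1.478049
(Sr - 1)^3 = 3.228987
cot(20.6) = 1 / tan(20.6) = 1 / 0.375875 = 2.660457
Numerator = 2540 * 9.81 * 3.44^3 = 1014327.1536
Denominator = 6.6 * 3.228987 * 2.660457 = 56.697833
W = 1014327.1536 / 56.697833
W = 17890.05 N

17890.05


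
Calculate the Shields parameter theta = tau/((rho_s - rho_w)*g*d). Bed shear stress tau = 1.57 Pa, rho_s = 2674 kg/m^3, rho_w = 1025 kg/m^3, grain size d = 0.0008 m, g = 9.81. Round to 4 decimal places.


theta = tau / ((rho_s - rho_w) * g * d)
rho_s - rho_w = 2674 - 1025 = 1649
Denominator = 1649 * 9.81 * 0.0008 = 12.941352
theta = 1.57 / 12.941352
theta = 0.1213

0.1213


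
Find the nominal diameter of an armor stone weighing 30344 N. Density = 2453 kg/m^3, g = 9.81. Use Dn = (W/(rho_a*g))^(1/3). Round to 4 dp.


V = W / (rho_a * g)
V = 30344 / (2453 * 9.81)
V = 30344 / 24063.93
V = 1.260974 m^3
Dn = V^(1/3) = 1.260974^(1/3)
Dn = 1.0804 m

1.0804


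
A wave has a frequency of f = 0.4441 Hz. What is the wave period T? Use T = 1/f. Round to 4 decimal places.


T = 1 / f
T = 1 / 0.4441
T = 2.2517 s

2.2517


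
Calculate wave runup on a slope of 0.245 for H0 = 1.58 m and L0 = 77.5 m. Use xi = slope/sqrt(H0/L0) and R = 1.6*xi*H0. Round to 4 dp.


xi = slope / sqrt(H0/L0)
H0/L0 = 1.58/77.5 = 0.020387
sqrt(0.020387) = 0.142783
xi = 0.245 / 0.142783 = 1.715886
R = 1.6 * xi * H0 = 1.6 * 1.715886 * 1.58
R = 4.3378 m

4.3378


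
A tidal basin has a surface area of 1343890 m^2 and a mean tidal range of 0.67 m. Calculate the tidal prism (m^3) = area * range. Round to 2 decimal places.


Tidal prism = Area * Tidal range
P = 1343890 * 0.67
P = 900406.30 m^3

900406.30


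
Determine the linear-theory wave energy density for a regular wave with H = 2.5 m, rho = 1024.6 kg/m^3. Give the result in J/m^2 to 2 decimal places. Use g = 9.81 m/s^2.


E = (1/8) * rho * g * H^2
E = (1/8) * 1024.6 * 9.81 * 2.5^2
E = 0.125 * 1024.6 * 9.81 * 6.2500
E = 7852.60 J/m^2

7852.60


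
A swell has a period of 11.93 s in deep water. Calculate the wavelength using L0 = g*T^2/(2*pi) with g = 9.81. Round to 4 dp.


L0 = g * T^2 / (2 * pi)
L0 = 9.81 * 11.93^2 / (2 * pi)
L0 = 9.81 * 142.3249 / 6.28319
L0 = 1396.2073 / 6.28319
L0 = 222.2133 m

222.2133


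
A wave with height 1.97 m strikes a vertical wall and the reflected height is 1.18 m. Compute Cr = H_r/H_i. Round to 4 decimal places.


Cr = H_r / H_i
Cr = 1.18 / 1.97
Cr = 0.5990

0.5990


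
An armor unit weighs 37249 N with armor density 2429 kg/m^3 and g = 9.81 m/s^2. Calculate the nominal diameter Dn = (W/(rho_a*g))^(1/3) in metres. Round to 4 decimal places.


V = W / (rho_a * g)
V = 37249 / (2429 * 9.81)
V = 37249 / 23828.49
V = 1.563213 m^3
Dn = V^(1/3) = 1.563213^(1/3)
Dn = 1.1606 m

1.1606


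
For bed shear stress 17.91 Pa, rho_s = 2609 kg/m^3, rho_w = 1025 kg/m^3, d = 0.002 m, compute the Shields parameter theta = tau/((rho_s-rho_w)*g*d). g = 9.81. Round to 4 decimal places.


theta = tau / ((rho_s - rho_w) * g * d)
rho_s - rho_w = 2609 - 1025 = 1584
Denominator = 1584 * 9.81 * 0.002 = 31.078080
theta = 17.91 / 31.078080
theta = 0.5763

0.5763


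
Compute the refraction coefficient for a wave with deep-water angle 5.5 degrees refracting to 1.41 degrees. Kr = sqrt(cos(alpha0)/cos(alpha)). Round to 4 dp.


Kr = sqrt(cos(alpha0) / cos(alpha))
cos(5.5) = 0.995396
cos(1.41) = 0.999697
Kr = sqrt(0.995396 / 0.999697)
Kr = sqrt(0.995698)
Kr = 0.9978

0.9978


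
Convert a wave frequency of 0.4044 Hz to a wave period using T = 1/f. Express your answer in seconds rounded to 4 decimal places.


T = 1 / f
T = 1 / 0.4044
T = 2.4728 s

2.4728


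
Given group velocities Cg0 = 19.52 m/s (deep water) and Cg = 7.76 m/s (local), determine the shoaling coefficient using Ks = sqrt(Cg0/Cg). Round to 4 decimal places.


Ks = sqrt(Cg0 / Cg)
Ks = sqrt(19.52 / 7.76)
Ks = sqrt(2.5155)
Ks = 1.5860

1.5860


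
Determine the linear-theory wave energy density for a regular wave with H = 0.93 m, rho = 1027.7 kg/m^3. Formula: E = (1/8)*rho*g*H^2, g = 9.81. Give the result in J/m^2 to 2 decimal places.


E = (1/8) * rho * g * H^2
E = (1/8) * 1027.7 * 9.81 * 0.93^2
E = 0.125 * 1027.7 * 9.81 * 0.8649
E = 1089.96 J/m^2

1089.96


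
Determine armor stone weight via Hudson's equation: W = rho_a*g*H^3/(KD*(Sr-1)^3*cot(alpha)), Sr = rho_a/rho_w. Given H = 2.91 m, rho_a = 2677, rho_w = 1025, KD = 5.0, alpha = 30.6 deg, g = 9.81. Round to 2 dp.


Sr = rho_a / rho_w = 2677 / 1025 = 2.611707
(Sr - 1) = 1.611707
(Sr - 1)^3 = 4.186572
cot(30.6) = 1 / tan(30.6) = 1 / 0.591398 = 1.690908
Numerator = 2677 * 9.81 * 2.91^3 = 647137.1702
Denominator = 5.0 * 4.186572 * 1.690908 = 35.395531
W = 647137.1702 / 35.395531
W = 18283.02 N

18283.02


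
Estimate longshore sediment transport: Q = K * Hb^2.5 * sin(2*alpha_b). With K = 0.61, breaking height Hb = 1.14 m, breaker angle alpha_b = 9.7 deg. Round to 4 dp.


Q = K * Hb^2.5 * sin(2 * alpha_b)
Hb^2.5 = 1.14^2.5 = 1.387593
sin(2 * 9.7) = sin(19.4) = 0.332161
Q = 0.61 * 1.387593 * 0.332161
Q = 0.2812 m^3/s

0.2812


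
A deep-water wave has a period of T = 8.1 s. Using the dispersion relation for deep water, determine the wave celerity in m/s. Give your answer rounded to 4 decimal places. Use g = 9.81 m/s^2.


We use the deep-water celerity formula:
C = g * T / (2 * pi)
C = 9.81 * 8.1 / (2 * 3.14159...)
C = 79.461000 / 6.283185
C = 12.6466 m/s

12.6466


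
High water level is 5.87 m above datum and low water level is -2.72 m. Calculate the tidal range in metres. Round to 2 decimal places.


Tidal range = High water - Low water
Tidal range = 5.87 - (-2.72)
Tidal range = 8.59 m

8.59


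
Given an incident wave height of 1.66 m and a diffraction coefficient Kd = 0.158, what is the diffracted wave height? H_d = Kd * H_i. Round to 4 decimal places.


H_d = Kd * H_i
H_d = 0.158 * 1.66
H_d = 0.2623 m

0.2623


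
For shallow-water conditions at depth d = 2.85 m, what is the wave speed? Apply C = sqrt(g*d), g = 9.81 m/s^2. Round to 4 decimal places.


Using the shallow-water approximation:
C = sqrt(g * d) = sqrt(9.81 * 2.85)
C = sqrt(27.9585)
C = 5.2876 m/s

5.2876


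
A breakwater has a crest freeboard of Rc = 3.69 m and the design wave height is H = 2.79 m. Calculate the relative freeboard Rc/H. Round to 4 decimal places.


Relative freeboard = Rc / H
= 3.69 / 2.79
= 1.3226

1.3226


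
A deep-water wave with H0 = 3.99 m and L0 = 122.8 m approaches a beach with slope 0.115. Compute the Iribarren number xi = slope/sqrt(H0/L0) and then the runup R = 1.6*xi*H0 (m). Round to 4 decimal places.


xi = slope / sqrt(H0/L0)
H0/L0 = 3.99/122.8 = 0.032492
sqrt(0.032492) = 0.180255
xi = 0.115 / 0.180255 = 0.637985
R = 1.6 * xi * H0 = 1.6 * 0.637985 * 3.99
R = 4.0729 m

4.0729


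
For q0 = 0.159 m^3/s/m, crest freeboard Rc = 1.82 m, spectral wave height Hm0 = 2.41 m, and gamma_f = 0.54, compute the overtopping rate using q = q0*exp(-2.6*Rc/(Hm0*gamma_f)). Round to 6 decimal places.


q = q0 * exp(-2.6 * Rc / (Hm0 * gamma_f))
Exponent = -2.6 * 1.82 / (2.41 * 0.54)
= -2.6 * 1.82 / 1.3014
= -3.636084
exp(-3.636084) = 0.026355
q = 0.159 * 0.026355
q = 0.004190 m^3/s/m

0.004190


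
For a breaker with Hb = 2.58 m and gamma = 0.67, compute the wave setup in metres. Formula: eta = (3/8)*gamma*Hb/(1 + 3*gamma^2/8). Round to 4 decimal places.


eta = (3/8) * gamma * Hb / (1 + 3*gamma^2/8)
Numerator = (3/8) * 0.67 * 2.58 = 0.648225
Denominator = 1 + 3*0.67^2/8 = 1 + 0.168338 = 1.168338
eta = 0.648225 / 1.168338
eta = 0.5548 m

0.5548


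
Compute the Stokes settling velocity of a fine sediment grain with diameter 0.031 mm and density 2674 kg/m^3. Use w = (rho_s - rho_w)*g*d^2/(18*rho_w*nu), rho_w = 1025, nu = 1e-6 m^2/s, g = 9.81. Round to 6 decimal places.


w = (rho_s - rho_w) * g * d^2 / (18 * rho_w * nu)
d = 0.031 mm = 0.000031 m
rho_s - rho_w = 2674 - 1025 = 1649
Numerator = 1649 * 9.81 * (0.000031)^2 = 0.000015545799
Denominator = 18 * 1025 * 1e-6 = 0.018450
w = 0.000843 m/s

0.000843


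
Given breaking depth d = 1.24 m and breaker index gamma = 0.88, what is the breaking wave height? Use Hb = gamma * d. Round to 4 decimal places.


Hb = gamma * d
Hb = 0.88 * 1.24
Hb = 1.0912 m

1.0912


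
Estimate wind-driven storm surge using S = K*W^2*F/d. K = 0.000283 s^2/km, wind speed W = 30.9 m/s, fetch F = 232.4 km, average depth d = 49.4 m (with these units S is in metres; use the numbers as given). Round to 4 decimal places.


S = K * W^2 * F / d
W^2 = 30.9^2 = 954.81
S = 0.000283 * 954.81 * 232.4 / 49.4
Numerator = 0.000283 * 954.81 * 232.4 = 62.797090
S = 62.797090 / 49.4 = 1.2712 m

1.2712


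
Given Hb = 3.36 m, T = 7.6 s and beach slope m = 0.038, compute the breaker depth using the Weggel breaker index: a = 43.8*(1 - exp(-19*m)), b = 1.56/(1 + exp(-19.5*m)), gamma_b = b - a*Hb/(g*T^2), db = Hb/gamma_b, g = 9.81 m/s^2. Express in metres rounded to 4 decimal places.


a = 43.8 * (1 - exp(-19 * m))
exp(-19 * 0.038) = exp(-0.7220) = 0.485780
a = 43.8 * (1 - 0.485780) = 22.522848
b = 1.56 / (1 + exp(-19.5 * m))
exp(-19.5 * 0.038) = exp(-0.7410) = 0.476637
b = 1.56 / (1 + 0.476637) = 1.056455
Hb / (g * T^2) = 3.36 / (9.81 * 7.6^2) = 3.36 / 566.6256 = 0.00592984
gamma_b = b - a * Hb/(g*T^2) = 1.056455 - 22.522848 * 0.00592984 = 0.922898
db = Hb / gamma_b = 3.36 / 0.922898
db = 3.6407 m

3.6407


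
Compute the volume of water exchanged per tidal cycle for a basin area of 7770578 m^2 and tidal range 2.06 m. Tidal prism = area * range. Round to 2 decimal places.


Tidal prism = Area * Tidal range
P = 7770578 * 2.06
P = 16007390.68 m^3

16007390.68


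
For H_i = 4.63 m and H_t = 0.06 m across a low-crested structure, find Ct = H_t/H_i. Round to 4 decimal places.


Ct = H_t / H_i
Ct = 0.06 / 4.63
Ct = 0.0130

0.0130


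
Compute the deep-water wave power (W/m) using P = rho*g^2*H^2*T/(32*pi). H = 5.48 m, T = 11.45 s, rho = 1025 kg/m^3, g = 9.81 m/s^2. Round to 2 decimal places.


P = rho * g^2 * H^2 * T / (32 * pi)
P = 1025 * 9.81^2 * 5.48^2 * 11.45 / (32 * pi)
P = 1025 * 96.2361 * 30.0304 * 11.45 / 100.53096
P = 337387.22 W/m

337387.22
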